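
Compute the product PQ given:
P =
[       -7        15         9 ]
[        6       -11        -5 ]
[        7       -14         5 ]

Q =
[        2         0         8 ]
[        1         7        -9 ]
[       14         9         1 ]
PQ =
[      127       186      -182 ]
[      -69      -122       142 ]
[       70       -53       187 ]

Matrix multiplication: (PQ)[i][j] = sum over k of P[i][k] * Q[k][j].
  (PQ)[0][0] = (-7)*(2) + (15)*(1) + (9)*(14) = 127
  (PQ)[0][1] = (-7)*(0) + (15)*(7) + (9)*(9) = 186
  (PQ)[0][2] = (-7)*(8) + (15)*(-9) + (9)*(1) = -182
  (PQ)[1][0] = (6)*(2) + (-11)*(1) + (-5)*(14) = -69
  (PQ)[1][1] = (6)*(0) + (-11)*(7) + (-5)*(9) = -122
  (PQ)[1][2] = (6)*(8) + (-11)*(-9) + (-5)*(1) = 142
  (PQ)[2][0] = (7)*(2) + (-14)*(1) + (5)*(14) = 70
  (PQ)[2][1] = (7)*(0) + (-14)*(7) + (5)*(9) = -53
  (PQ)[2][2] = (7)*(8) + (-14)*(-9) + (5)*(1) = 187
PQ =
[      127       186      -182 ]
[      -69      -122       142 ]
[       70       -53       187 ]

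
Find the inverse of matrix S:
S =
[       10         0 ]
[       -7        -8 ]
det(S) = -80
S⁻¹ =
[     1/10         0 ]
[    -7/80      -1/8 ]

For a 2×2 matrix S = [[a, b], [c, d]] with det(S) ≠ 0, S⁻¹ = (1/det(S)) * [[d, -b], [-c, a]].
det(S) = (10)*(-8) - (0)*(-7) = -80 - 0 = -80.
S⁻¹ = (1/-80) * [[-8, 0], [7, 10]].
Dividing each entry by -80 and reducing:
S⁻¹ =
[     1/10         0 ]
[    -7/80      -1/8 ]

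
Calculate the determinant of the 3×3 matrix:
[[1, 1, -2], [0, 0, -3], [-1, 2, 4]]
9

Expansion along first row:
det = 1·det([[0,-3],[2,4]]) - 1·det([[0,-3],[-1,4]]) + -2·det([[0,0],[-1,2]])
    = 1·(0·4 - -3·2) - 1·(0·4 - -3·-1) + -2·(0·2 - 0·-1)
    = 1·6 - 1·-3 + -2·0
    = 6 + 3 + 0 = 9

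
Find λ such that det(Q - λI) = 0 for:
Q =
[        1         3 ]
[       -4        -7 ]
λ = -5, -1

Solve det(Q - λI) = 0. For a 2×2 matrix the characteristic equation is λ² - (trace)λ + det = 0.
trace(Q) = a + d = 1 - 7 = -6.
det(Q) = a*d - b*c = (1)*(-7) - (3)*(-4) = -7 + 12 = 5.
Characteristic equation: λ² - (-6)λ + (5) = 0.
Discriminant = (-6)² - 4*(5) = 36 - 20 = 16.
λ = (-6 ± √16) / 2 = (-6 ± 4) / 2 = -5, -1.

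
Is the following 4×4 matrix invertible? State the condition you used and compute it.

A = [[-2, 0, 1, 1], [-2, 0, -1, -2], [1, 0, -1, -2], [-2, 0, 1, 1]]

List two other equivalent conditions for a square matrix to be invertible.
No, not invertible; det(A) = 0 (two rows are equal, so the rows are linearly dependent). Equivalent conditions (failing for this A): rank(A) < 4; Ax = 0 has non-trivial solutions; 0 is an eigenvalue; the columns are linearly dependent.

To check invertibility, compute det(A).
In this matrix, row 0 and the last row are identical, so one row is a scalar multiple of another and the rows are linearly dependent.
A matrix with linearly dependent rows has det = 0 and is not invertible.
Equivalent failed conditions:
- rank(A) < 4.
- Ax = 0 has non-trivial solutions.
- 0 is an eigenvalue.
- The columns are linearly dependent.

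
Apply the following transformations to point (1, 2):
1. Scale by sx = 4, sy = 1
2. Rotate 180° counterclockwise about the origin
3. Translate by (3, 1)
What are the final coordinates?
(-1, -1)

Step 1: Scale → (4, 2)
Step 2: Rotate 180° → (-4, -2)
Step 3: Translate → (-1, -1)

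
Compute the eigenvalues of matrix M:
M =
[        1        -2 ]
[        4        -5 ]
λ = -3, -1

Solve det(M - λI) = 0. For a 2×2 matrix the characteristic equation is λ² - (trace)λ + det = 0.
trace(M) = a + d = 1 - 5 = -4.
det(M) = a*d - b*c = (1)*(-5) - (-2)*(4) = -5 + 8 = 3.
Characteristic equation: λ² - (-4)λ + (3) = 0.
Discriminant = (-4)² - 4*(3) = 16 - 12 = 4.
λ = (-4 ± √4) / 2 = (-4 ± 2) / 2 = -3, -1.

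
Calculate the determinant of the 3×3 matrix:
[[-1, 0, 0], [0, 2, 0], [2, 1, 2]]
-4

Expansion along first row:
det = -1·det([[2,0],[1,2]]) - 0·det([[0,0],[2,2]]) + 0·det([[0,2],[2,1]])
    = -1·(2·2 - 0·1) - 0·(0·2 - 0·2) + 0·(0·1 - 2·2)
    = -1·4 - 0·0 + 0·-4
    = -4 + 0 + 0 = -4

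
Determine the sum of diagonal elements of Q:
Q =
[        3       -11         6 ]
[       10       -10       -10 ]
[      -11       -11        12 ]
tr(Q) = 3 - 10 + 12 = 5

The trace of a square matrix is the sum of its diagonal entries.
Diagonal entries of Q: Q[0][0] = 3, Q[1][1] = -10, Q[2][2] = 12.
tr(Q) = 3 - 10 + 12 = 5.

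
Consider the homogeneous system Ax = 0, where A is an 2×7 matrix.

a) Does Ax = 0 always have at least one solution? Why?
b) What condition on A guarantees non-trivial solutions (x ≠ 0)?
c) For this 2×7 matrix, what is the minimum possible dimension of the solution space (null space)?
a) Yes, x = 0 is always a solution. b) When A has linearly dependent columns (rank < n). c) Minimum nullity = 5.

a) x = 0 satisfies A·0 = 0, so the zero vector is always a solution.
b) Non-trivial solutions exist iff the columns of A are linearly dependent, equivalently rank(A) < n (the number of columns).
c) By rank-nullity, rank(A) + nullity(A) = n = 7. Since A has only 2 rows, rank(A) ≤ 2, so nullity(A) ≥ 7 - 2 = 5.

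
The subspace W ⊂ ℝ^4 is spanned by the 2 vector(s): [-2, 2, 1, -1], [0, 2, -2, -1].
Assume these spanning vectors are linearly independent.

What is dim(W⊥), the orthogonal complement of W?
dim(W⊥) = 2

For any subspace W of ℝ^n, dim(W) + dim(W⊥) = n (the whole-space dimension).
Here the given 2 vectors are linearly independent, so dim(W) = 2.
Thus dim(W⊥) = n - dim(W) = 4 - 2 = 2.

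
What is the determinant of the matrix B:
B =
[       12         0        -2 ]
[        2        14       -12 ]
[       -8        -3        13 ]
det(B) = 1540

Expand along row 0 (cofactor expansion): det(B) = a*(e*i - f*h) - b*(d*i - f*g) + c*(d*h - e*g), where the 3×3 is [[a, b, c], [d, e, f], [g, h, i]].
Minor M_00 = (14)*(13) - (-12)*(-3) = 182 - 36 = 146.
Minor M_01 = (2)*(13) - (-12)*(-8) = 26 - 96 = -70.
Minor M_02 = (2)*(-3) - (14)*(-8) = -6 + 112 = 106.
det(B) = (12)*(146) - (0)*(-70) + (-2)*(106) = 1752 + 0 - 212 = 1540.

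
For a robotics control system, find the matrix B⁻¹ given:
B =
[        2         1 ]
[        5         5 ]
det(B) = 5
B⁻¹ =
[        1      -1/5 ]
[       -1       2/5 ]

For a 2×2 matrix B = [[a, b], [c, d]] with det(B) ≠ 0, B⁻¹ = (1/det(B)) * [[d, -b], [-c, a]].
det(B) = (2)*(5) - (1)*(5) = 10 - 5 = 5.
B⁻¹ = (1/5) * [[5, -1], [-5, 2]].
Dividing each entry by 5 and reducing:
B⁻¹ =
[        1      -1/5 ]
[       -1       2/5 ]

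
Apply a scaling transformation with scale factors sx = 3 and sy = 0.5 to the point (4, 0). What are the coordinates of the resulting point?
(12, 0.0)

Scaling matrix:
[[3, 0], [0, 0.50]]
Result: (4 × 3, 0 × 0.5) = (12, 0.0)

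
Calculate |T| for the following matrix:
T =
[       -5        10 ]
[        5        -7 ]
det(T) = -15

For a 2×2 matrix [[a, b], [c, d]], det = a*d - b*c.
det(T) = (-5)*(-7) - (10)*(5) = 35 - 50 = -15.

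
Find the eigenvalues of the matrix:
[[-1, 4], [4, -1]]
λ = -5 and λ = 3

Characteristic equation: det(A - λI) = 0
λ² - (trace)λ + (det) = 0
λ² - (-2)λ + (-15) = 0
λ² + 2λ - 15 = 0
Solving: λ = -5, 3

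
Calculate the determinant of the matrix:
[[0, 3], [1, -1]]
-3

For a 2×2 matrix [[a, b], [c, d]], det = ad - bc
det = (0)(-1) - (3)(1) = 0 - 3 = -3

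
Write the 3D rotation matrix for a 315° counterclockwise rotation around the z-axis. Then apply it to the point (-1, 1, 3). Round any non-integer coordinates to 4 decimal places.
R = [[√2/2, √2/2, 0], [-√2/2, √2/2, 0], [0, 0, 1]]; R·(-1, 1, 3) = (0.0000, 1.4142, 3.0000)

Rotation matrix for 315° around z-axis:
cos(315°) = √2/2, sin(315°) = -√2/2
R = [[√2/2, √2/2, 0], [-√2/2, √2/2, 0], [0, 0, 1]]
Apply to (-1, 1, 3): R·[-1, 1, 3]ᵀ = (0.0000, 1.4142, 3.0000)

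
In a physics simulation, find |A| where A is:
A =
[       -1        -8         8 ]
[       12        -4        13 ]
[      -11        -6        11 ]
det(A) = 1238

Expand along row 0 (cofactor expansion): det(A) = a*(e*i - f*h) - b*(d*i - f*g) + c*(d*h - e*g), where the 3×3 is [[a, b, c], [d, e, f], [g, h, i]].
Minor M_00 = (-4)*(11) - (13)*(-6) = -44 + 78 = 34.
Minor M_01 = (12)*(11) - (13)*(-11) = 132 + 143 = 275.
Minor M_02 = (12)*(-6) - (-4)*(-11) = -72 - 44 = -116.
det(A) = (-1)*(34) - (-8)*(275) + (8)*(-116) = -34 + 2200 - 928 = 1238.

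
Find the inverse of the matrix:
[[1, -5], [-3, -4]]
[[4/19, -5/19], [-3/19, -1/19]]

For [[a,b],[c,d]], inverse = (1/det)·[[d,-b],[-c,a]]
det = 1·-4 - -5·-3 = -19
Inverse = (1/-19)·[[-4, 5], [3, 1]]
        = [[4/19, -5/19], [-3/19, -1/19]]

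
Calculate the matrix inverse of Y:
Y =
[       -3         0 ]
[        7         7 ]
det(Y) = -21
Y⁻¹ =
[     -1/3         0 ]
[      1/3       1/7 ]

For a 2×2 matrix Y = [[a, b], [c, d]] with det(Y) ≠ 0, Y⁻¹ = (1/det(Y)) * [[d, -b], [-c, a]].
det(Y) = (-3)*(7) - (0)*(7) = -21 - 0 = -21.
Y⁻¹ = (1/-21) * [[7, 0], [-7, -3]].
Dividing each entry by -21 and reducing:
Y⁻¹ =
[     -1/3         0 ]
[      1/3       1/7 ]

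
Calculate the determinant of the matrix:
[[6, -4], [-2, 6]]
28

For a 2×2 matrix [[a, b], [c, d]], det = ad - bc
det = (6)(6) - (-4)(-2) = 36 - 8 = 28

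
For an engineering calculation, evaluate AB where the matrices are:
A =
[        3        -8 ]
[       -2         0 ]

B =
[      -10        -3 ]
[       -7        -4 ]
AB =
[       26        23 ]
[       20         6 ]

Matrix multiplication: (AB)[i][j] = sum over k of A[i][k] * B[k][j].
  (AB)[0][0] = (3)*(-10) + (-8)*(-7) = 26
  (AB)[0][1] = (3)*(-3) + (-8)*(-4) = 23
  (AB)[1][0] = (-2)*(-10) + (0)*(-7) = 20
  (AB)[1][1] = (-2)*(-3) + (0)*(-4) = 6
AB =
[       26        23 ]
[       20         6 ]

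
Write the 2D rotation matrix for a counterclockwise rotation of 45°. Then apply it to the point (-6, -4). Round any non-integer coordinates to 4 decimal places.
R = [[√2/2, -√2/2], [√2/2, √2/2]]; R·(-6, -4) = (-1.4142, -7.0711)

Rotation matrix formula: R(θ) = [[cos θ, -sin θ], [sin θ, cos θ]]
For θ = 45°:
cos(45°) = √2/2
sin(45°) = √2/2
R = [[√2/2, -√2/2], [√2/2, √2/2]]
Apply to (-6, -4): [√2/2·-6 + (-√2/2)·-4, √2/2·-6 + √2/2·-4] = (-1.4142, -7.0711)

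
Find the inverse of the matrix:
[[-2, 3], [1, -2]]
[[-2, -3], [-1, -2]]

For [[a,b],[c,d]], inverse = (1/det)·[[d,-b],[-c,a]]
det = -2·-2 - 3·1 = 1
Inverse = (1/1)·[[-2, -3], [-1, -2]]
        = [[-2, -3], [-1, -2]]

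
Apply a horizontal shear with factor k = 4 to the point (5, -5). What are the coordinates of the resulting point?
(-15, -5)

Shear matrix for horizontal shear with factor k = 4:
[[1, 4], [0, 1]]
Result: (5, -5) → (-15, -5)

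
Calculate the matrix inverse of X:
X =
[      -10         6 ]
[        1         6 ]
det(X) = -66
X⁻¹ =
[    -1/11      1/11 ]
[     1/66      5/33 ]

For a 2×2 matrix X = [[a, b], [c, d]] with det(X) ≠ 0, X⁻¹ = (1/det(X)) * [[d, -b], [-c, a]].
det(X) = (-10)*(6) - (6)*(1) = -60 - 6 = -66.
X⁻¹ = (1/-66) * [[6, -6], [-1, -10]].
Dividing each entry by -66 and reducing:
X⁻¹ =
[    -1/11      1/11 ]
[     1/66      5/33 ]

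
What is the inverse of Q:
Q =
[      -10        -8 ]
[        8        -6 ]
det(Q) = 124
Q⁻¹ =
[    -3/62      2/31 ]
[    -2/31     -5/62 ]

For a 2×2 matrix Q = [[a, b], [c, d]] with det(Q) ≠ 0, Q⁻¹ = (1/det(Q)) * [[d, -b], [-c, a]].
det(Q) = (-10)*(-6) - (-8)*(8) = 60 + 64 = 124.
Q⁻¹ = (1/124) * [[-6, 8], [-8, -10]].
Dividing each entry by 124 and reducing:
Q⁻¹ =
[    -3/62      2/31 ]
[    -2/31     -5/62 ]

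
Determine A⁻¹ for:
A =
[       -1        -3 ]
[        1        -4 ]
det(A) = 7
A⁻¹ =
[     -4/7       3/7 ]
[     -1/7      -1/7 ]

For a 2×2 matrix A = [[a, b], [c, d]] with det(A) ≠ 0, A⁻¹ = (1/det(A)) * [[d, -b], [-c, a]].
det(A) = (-1)*(-4) - (-3)*(1) = 4 + 3 = 7.
A⁻¹ = (1/7) * [[-4, 3], [-1, -1]].
Dividing each entry by 7 and reducing:
A⁻¹ =
[     -4/7       3/7 ]
[     -1/7      -1/7 ]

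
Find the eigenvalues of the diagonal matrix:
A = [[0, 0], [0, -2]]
λ₁ = 0, λ₂ = -2

The characteristic polynomial of A is det(A - λI) = (0 - λ)(-2 - λ) = 0.
The roots are λ = 0 and λ = -2, so the eigenvalues are the diagonal entries.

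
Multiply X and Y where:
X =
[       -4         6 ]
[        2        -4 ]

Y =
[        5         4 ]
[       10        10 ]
XY =
[       40        44 ]
[      -30       -32 ]

Matrix multiplication: (XY)[i][j] = sum over k of X[i][k] * Y[k][j].
  (XY)[0][0] = (-4)*(5) + (6)*(10) = 40
  (XY)[0][1] = (-4)*(4) + (6)*(10) = 44
  (XY)[1][0] = (2)*(5) + (-4)*(10) = -30
  (XY)[1][1] = (2)*(4) + (-4)*(10) = -32
XY =
[       40        44 ]
[      -30       -32 ]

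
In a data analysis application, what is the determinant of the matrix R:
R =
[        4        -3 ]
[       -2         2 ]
det(R) = 2

For a 2×2 matrix [[a, b], [c, d]], det = a*d - b*c.
det(R) = (4)*(2) - (-3)*(-2) = 8 - 6 = 2.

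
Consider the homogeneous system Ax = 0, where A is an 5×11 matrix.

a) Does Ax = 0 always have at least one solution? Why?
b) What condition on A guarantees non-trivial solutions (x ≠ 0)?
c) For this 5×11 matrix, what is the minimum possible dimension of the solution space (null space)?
a) Yes, x = 0 is always a solution. b) When A has linearly dependent columns (rank < n). c) Minimum nullity = 6.

a) x = 0 satisfies A·0 = 0, so the zero vector is always a solution.
b) Non-trivial solutions exist iff the columns of A are linearly dependent, equivalently rank(A) < n (the number of columns).
c) By rank-nullity, rank(A) + nullity(A) = n = 11. Since A has only 5 rows, rank(A) ≤ 5, so nullity(A) ≥ 11 - 5 = 6.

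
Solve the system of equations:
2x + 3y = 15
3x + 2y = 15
x = 3, y = 3

Use elimination (row reduction):
Equation 1: 2x + 3y = 15.
Equation 2: 3x + 2y = 15.
Multiply Eq1 by 3 and Eq2 by 2: 6x + 9y = 45;  6x + 4y = 30.
Subtract: (-5)y = -15, so y = 3.
Back-substitute into Eq1: 2x + 3*(3) = 15, so x = 3.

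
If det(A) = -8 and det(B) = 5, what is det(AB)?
-40

Use the multiplicative property of determinants: det(AB) = det(A)*det(B).
det(AB) = (-8)*(5) = -40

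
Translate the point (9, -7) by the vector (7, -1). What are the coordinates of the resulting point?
(16, -8)

Translation by (7, -1):
x' = 9 + 7 = 16
y' = -7 + -1 = -8
Homogeneous matrix: [[1, 0, 7], [0, 1, -1], [0, 0, 1]]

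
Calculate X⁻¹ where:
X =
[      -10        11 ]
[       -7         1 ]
det(X) = 67
X⁻¹ =
[     1/67    -11/67 ]
[     7/67    -10/67 ]

For a 2×2 matrix X = [[a, b], [c, d]] with det(X) ≠ 0, X⁻¹ = (1/det(X)) * [[d, -b], [-c, a]].
det(X) = (-10)*(1) - (11)*(-7) = -10 + 77 = 67.
X⁻¹ = (1/67) * [[1, -11], [7, -10]].
Dividing each entry by 67 and reducing:
X⁻¹ =
[     1/67    -11/67 ]
[     7/67    -10/67 ]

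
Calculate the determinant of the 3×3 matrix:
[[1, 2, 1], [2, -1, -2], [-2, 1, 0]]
10

Expansion along first row:
det = 1·det([[-1,-2],[1,0]]) - 2·det([[2,-2],[-2,0]]) + 1·det([[2,-1],[-2,1]])
    = 1·(-1·0 - -2·1) - 2·(2·0 - -2·-2) + 1·(2·1 - -1·-2)
    = 1·2 - 2·-4 + 1·0
    = 2 + 8 + 0 = 10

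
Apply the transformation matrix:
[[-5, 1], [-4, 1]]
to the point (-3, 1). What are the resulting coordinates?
(16, 13)

Matrix multiplication:
[[-5, 1], [-4, 1]] × [-3, 1]ᵀ
= [-5×-3 + 1×1, -4×-3 + 1×1]ᵀ
= [16.0000, 13.0000]ᵀ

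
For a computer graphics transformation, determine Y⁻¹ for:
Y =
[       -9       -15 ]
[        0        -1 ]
det(Y) = 9
Y⁻¹ =
[     -1/9       5/3 ]
[        0        -1 ]

For a 2×2 matrix Y = [[a, b], [c, d]] with det(Y) ≠ 0, Y⁻¹ = (1/det(Y)) * [[d, -b], [-c, a]].
det(Y) = (-9)*(-1) - (-15)*(0) = 9 - 0 = 9.
Y⁻¹ = (1/9) * [[-1, 15], [0, -9]].
Dividing each entry by 9 and reducing:
Y⁻¹ =
[     -1/9       5/3 ]
[        0        -1 ]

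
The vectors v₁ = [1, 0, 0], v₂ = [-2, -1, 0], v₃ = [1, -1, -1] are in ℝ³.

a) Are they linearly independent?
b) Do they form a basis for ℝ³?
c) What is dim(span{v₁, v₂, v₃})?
Yes independent, yes basis, dim = 3

Stack v₁, v₂, v₃ as rows of a 3×3 matrix.
[[1, 0, 0]; [-2, -1, 0]; [1, -1, -1]] is already lower triangular with nonzero diagonal entries (1, -1, -1), so its determinant is the product of the diagonal entries, det = (1)·(-1)·(-1) = 1 ≠ 0, and the rows are linearly independent.
Three linearly independent vectors in ℝ³ form a basis for ℝ³, so dim(span{v₁,v₂,v₃}) = 3.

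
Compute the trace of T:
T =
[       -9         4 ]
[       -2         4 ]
tr(T) = -9 + 4 = -5

The trace of a square matrix is the sum of its diagonal entries.
Diagonal entries of T: T[0][0] = -9, T[1][1] = 4.
tr(T) = -9 + 4 = -5.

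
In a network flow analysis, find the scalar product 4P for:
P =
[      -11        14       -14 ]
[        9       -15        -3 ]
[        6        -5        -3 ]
4P =
[      -44        56       -56 ]
[       36       -60       -12 ]
[       24       -20       -12 ]

Scalar multiplication is elementwise: (4P)[i][j] = 4 * P[i][j].
  (4P)[0][0] = 4 * (-11) = -44
  (4P)[0][1] = 4 * (14) = 56
  (4P)[0][2] = 4 * (-14) = -56
  (4P)[1][0] = 4 * (9) = 36
  (4P)[1][1] = 4 * (-15) = -60
  (4P)[1][2] = 4 * (-3) = -12
  (4P)[2][0] = 4 * (6) = 24
  (4P)[2][1] = 4 * (-5) = -20
  (4P)[2][2] = 4 * (-3) = -12
4P =
[      -44        56       -56 ]
[       36       -60       -12 ]
[       24       -20       -12 ]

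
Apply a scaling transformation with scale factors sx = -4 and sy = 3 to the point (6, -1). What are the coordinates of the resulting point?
(-24, -3)

Scaling matrix:
[[-4, 0], [0, 3]]
Result: (6 × -4, -1 × 3) = (-24, -3)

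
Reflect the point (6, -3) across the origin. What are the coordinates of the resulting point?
(-6, 3)

Reflection across origin: (6, -3) → (-6, 3)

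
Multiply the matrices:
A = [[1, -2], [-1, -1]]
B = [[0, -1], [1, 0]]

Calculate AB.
[[-2, -1], [-1, 1]]

Each entry (i,j) of AB = sum over k of A[i][k]*B[k][j].
(AB)[0][0] = (1)*(0) + (-2)*(1) = -2
(AB)[0][1] = (1)*(-1) + (-2)*(0) = -1
(AB)[1][0] = (-1)*(0) + (-1)*(1) = -1
(AB)[1][1] = (-1)*(-1) + (-1)*(0) = 1
AB = [[-2, -1], [-1, 1]]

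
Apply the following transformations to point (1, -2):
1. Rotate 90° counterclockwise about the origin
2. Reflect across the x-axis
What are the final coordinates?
(2, -1)

Step 1: Rotate 90° → (2, 1)
Step 2: Reflect across the x-axis → (2, -1)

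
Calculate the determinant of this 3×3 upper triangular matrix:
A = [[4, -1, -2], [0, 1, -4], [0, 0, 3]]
12

The determinant of a triangular matrix is the product of its diagonal entries (the off-diagonal entries above the diagonal do not affect it).
det(A) = (4) * (1) * (3) = 12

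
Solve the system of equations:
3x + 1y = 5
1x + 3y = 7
x = 1, y = 2

Use elimination (row reduction):
Equation 1: 3x + 1y = 5.
Equation 2: 1x + 3y = 7.
Multiply Eq1 by 1 and Eq2 by 3: 3x + 1y = 5;  3x + 9y = 21.
Subtract: (8)y = 16, so y = 2.
Back-substitute into Eq1: 3x + 1*(2) = 5, so x = 1.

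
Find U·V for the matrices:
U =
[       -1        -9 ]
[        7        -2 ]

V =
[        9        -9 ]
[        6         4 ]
UV =
[      -63       -27 ]
[       51       -71 ]

Matrix multiplication: (UV)[i][j] = sum over k of U[i][k] * V[k][j].
  (UV)[0][0] = (-1)*(9) + (-9)*(6) = -63
  (UV)[0][1] = (-1)*(-9) + (-9)*(4) = -27
  (UV)[1][0] = (7)*(9) + (-2)*(6) = 51
  (UV)[1][1] = (7)*(-9) + (-2)*(4) = -71
UV =
[      -63       -27 ]
[       51       -71 ]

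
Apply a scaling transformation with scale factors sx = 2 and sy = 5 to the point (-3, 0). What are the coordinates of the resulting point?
(-6, 0)

Scaling matrix:
[[2, 0], [0, 5]]
Result: (-3 × 2, 0 × 5) = (-6, 0)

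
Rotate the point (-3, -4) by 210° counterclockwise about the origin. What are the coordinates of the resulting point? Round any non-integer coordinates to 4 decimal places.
(0.5981, 4.9641)

Rotation matrix R(θ) = [[cos θ, -sin θ], [sin θ, cos θ]]; for θ = 210°:
R = [[-√3/2, 1/2], [-1/2, -√3/2]]
Result: R × [-3, -4]ᵀ = [-√3/2·-3 + (1/2)·-4, -1/2·-3 + (-√3/2)·-4]ᵀ = (0.5981, 4.9641)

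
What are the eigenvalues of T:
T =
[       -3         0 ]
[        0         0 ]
λ = -3, 0

Solve det(T - λI) = 0. For a 2×2 matrix the characteristic equation is λ² - (trace)λ + det = 0.
trace(T) = a + d = -3 + 0 = -3.
det(T) = a*d - b*c = (-3)*(0) - (0)*(0) = 0 - 0 = 0.
Characteristic equation: λ² - (-3)λ + (0) = 0.
Discriminant = (-3)² - 4*(0) = 9 - 0 = 9.
λ = (-3 ± √9) / 2 = (-3 ± 3) / 2 = -3, 0.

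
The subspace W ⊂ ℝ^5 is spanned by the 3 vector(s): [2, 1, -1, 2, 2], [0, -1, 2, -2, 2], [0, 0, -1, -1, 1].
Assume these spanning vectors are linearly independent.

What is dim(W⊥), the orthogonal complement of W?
dim(W⊥) = 2

For any subspace W of ℝ^n, dim(W) + dim(W⊥) = n (the whole-space dimension).
Here the given 3 vectors are linearly independent, so dim(W) = 3.
Thus dim(W⊥) = n - dim(W) = 5 - 3 = 2.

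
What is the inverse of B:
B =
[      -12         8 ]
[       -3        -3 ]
det(B) = 60
B⁻¹ =
[    -1/20     -2/15 ]
[     1/20      -1/5 ]

For a 2×2 matrix B = [[a, b], [c, d]] with det(B) ≠ 0, B⁻¹ = (1/det(B)) * [[d, -b], [-c, a]].
det(B) = (-12)*(-3) - (8)*(-3) = 36 + 24 = 60.
B⁻¹ = (1/60) * [[-3, -8], [3, -12]].
Dividing each entry by 60 and reducing:
B⁻¹ =
[    -1/20     -2/15 ]
[     1/20      -1/5 ]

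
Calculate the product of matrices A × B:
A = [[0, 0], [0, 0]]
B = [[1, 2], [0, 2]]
[[0, 0], [0, 0]]

Matrix multiplication:
C[0][0] = 0×1 + 0×0 = 0
C[0][1] = 0×2 + 0×2 = 0
C[1][0] = 0×1 + 0×0 = 0
C[1][1] = 0×2 + 0×2 = 0
Result: [[0, 0], [0, 0]]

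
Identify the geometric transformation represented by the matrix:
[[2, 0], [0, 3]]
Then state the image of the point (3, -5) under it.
non-uniform scaling by (2, 3); image of (3, -5) is (6, -15)

This is diagonal with distinct entries, so it scales the x-axis by 2 and the y-axis by 3.
The matrix [[2, 0], [0, 3]] represents: non-uniform scaling by (2, 3).
Applying it to (3, -5): [2·3 + 0·-5, 0·3 + 3·-5] = (6, -15).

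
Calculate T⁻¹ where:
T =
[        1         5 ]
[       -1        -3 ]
det(T) = 2
T⁻¹ =
[     -3/2      -5/2 ]
[      1/2       1/2 ]

For a 2×2 matrix T = [[a, b], [c, d]] with det(T) ≠ 0, T⁻¹ = (1/det(T)) * [[d, -b], [-c, a]].
det(T) = (1)*(-3) - (5)*(-1) = -3 + 5 = 2.
T⁻¹ = (1/2) * [[-3, -5], [1, 1]].
Dividing each entry by 2 and reducing:
T⁻¹ =
[     -3/2      -5/2 ]
[      1/2       1/2 ]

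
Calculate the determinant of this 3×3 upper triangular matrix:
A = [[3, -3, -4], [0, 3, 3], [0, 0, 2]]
18

The determinant of a triangular matrix is the product of its diagonal entries (the off-diagonal entries above the diagonal do not affect it).
det(A) = (3) * (3) * (2) = 18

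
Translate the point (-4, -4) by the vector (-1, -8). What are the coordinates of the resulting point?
(-5, -12)

Translation by (-1, -8):
x' = -4 + -1 = -5
y' = -4 + -8 = -12
Homogeneous matrix: [[1, 0, -1], [0, 1, -8], [0, 0, 1]]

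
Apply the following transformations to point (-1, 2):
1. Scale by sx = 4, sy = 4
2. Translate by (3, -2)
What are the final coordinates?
(-1, 6)

Step 1: Scale (-1, 2) by (sx, sy) = (4, 4) → (-4, 8)
Step 2: Translate by (3, -2) → (-1, 6)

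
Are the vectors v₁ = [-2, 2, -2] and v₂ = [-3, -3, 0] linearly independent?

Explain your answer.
Yes, linearly independent

Two vectors are linearly dependent iff one is a scalar multiple of the other.
No single scalar k satisfies v₂ = k·v₁ (the ratios of corresponding entries disagree), so v₁ and v₂ are linearly independent.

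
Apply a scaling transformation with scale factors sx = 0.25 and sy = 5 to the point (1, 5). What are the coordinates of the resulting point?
(0.25, 25)

Scaling matrix:
[[0.25, 0], [0, 5]]
Result: (1 × 0.25, 5 × 5) = (0.25, 25)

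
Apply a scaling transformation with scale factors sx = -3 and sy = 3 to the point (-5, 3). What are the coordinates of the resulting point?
(15, 9)

Scaling matrix:
[[-3, 0], [0, 3]]
Result: (-5 × -3, 3 × 3) = (15, 9)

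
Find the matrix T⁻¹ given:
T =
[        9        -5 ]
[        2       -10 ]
det(T) = -80
T⁻¹ =
[      1/8     -1/16 ]
[     1/40     -9/80 ]

For a 2×2 matrix T = [[a, b], [c, d]] with det(T) ≠ 0, T⁻¹ = (1/det(T)) * [[d, -b], [-c, a]].
det(T) = (9)*(-10) - (-5)*(2) = -90 + 10 = -80.
T⁻¹ = (1/-80) * [[-10, 5], [-2, 9]].
Dividing each entry by -80 and reducing:
T⁻¹ =
[      1/8     -1/16 ]
[     1/40     -9/80 ]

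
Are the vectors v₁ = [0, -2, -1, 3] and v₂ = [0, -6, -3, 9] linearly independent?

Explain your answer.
No, linearly dependent (v₂ = 3·v₁)

Check whether there is a scalar k with v₂ = k·v₁.
Comparing components, k = 3 satisfies 3·[0, -2, -1, 3] = [0, -6, -3, 9].
Since v₂ is a scalar multiple of v₁, the two vectors are linearly dependent.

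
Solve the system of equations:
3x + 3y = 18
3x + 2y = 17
x = 5, y = 1

Use elimination (row reduction):
Equation 1: 3x + 3y = 18.
Equation 2: 3x + 2y = 17.
Multiply Eq1 by 3 and Eq2 by 3: 9x + 9y = 54;  9x + 6y = 51.
Subtract: (-3)y = -3, so y = 1.
Back-substitute into Eq1: 3x + 3*(1) = 18, so x = 5.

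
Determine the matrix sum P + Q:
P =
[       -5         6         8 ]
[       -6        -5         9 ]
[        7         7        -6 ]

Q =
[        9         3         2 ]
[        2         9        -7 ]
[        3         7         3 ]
P + Q =
[        4         9        10 ]
[       -4         4         2 ]
[       10        14        -3 ]

Matrix addition is elementwise: (P+Q)[i][j] = P[i][j] + Q[i][j].
  (P+Q)[0][0] = (-5) + (9) = 4
  (P+Q)[0][1] = (6) + (3) = 9
  (P+Q)[0][2] = (8) + (2) = 10
  (P+Q)[1][0] = (-6) + (2) = -4
  (P+Q)[1][1] = (-5) + (9) = 4
  (P+Q)[1][2] = (9) + (-7) = 2
  (P+Q)[2][0] = (7) + (3) = 10
  (P+Q)[2][1] = (7) + (7) = 14
  (P+Q)[2][2] = (-6) + (3) = -3
P + Q =
[        4         9        10 ]
[       -4         4         2 ]
[       10        14        -3 ]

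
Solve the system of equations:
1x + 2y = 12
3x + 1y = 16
x = 4, y = 4

Use elimination (row reduction):
Equation 1: 1x + 2y = 12.
Equation 2: 3x + 1y = 16.
Multiply Eq1 by 3 and Eq2 by 1: 3x + 6y = 36;  3x + 1y = 16.
Subtract: (-5)y = -20, so y = 4.
Back-substitute into Eq1: 1x + 2*(4) = 12, so x = 4.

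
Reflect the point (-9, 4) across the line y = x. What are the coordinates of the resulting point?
(4, -9)

Reflection across line y = x: (-9, 4) → (4, -9)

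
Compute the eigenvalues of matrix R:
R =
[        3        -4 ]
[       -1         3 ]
λ = 1, 5

Solve det(R - λI) = 0. For a 2×2 matrix the characteristic equation is λ² - (trace)λ + det = 0.
trace(R) = a + d = 3 + 3 = 6.
det(R) = a*d - b*c = (3)*(3) - (-4)*(-1) = 9 - 4 = 5.
Characteristic equation: λ² - (6)λ + (5) = 0.
Discriminant = (6)² - 4*(5) = 36 - 20 = 16.
λ = (6 ± √16) / 2 = (6 ± 4) / 2 = 1, 5.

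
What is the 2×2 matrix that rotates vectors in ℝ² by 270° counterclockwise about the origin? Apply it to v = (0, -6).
R = [[0, 1], [-1, 0]]; R·v = (-6, 0)

A counterclockwise rotation by angle θ in ℝ² has matrix R(θ) = [[cos θ, -sin θ], [sin θ, cos θ]].
For θ = 270°: cos θ = 0, sin θ = -1.
R(270°) = [[0, 1], [-1, 0]].
R·v = [0·0 + (1)·-6, -1·0 + 0·-6] = (-6, 0).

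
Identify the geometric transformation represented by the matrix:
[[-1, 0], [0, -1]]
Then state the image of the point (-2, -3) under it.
rotation by 180° (or reflection through origin); image of (-2, -3) is (2, 3)

This matches the form [[cos θ, -sin θ], [sin θ, cos θ]] of a rotation matrix; reading off cos θ and sin θ gives the angle.
The matrix [[-1, 0], [0, -1]] represents: rotation by 180° (or reflection through origin).
Applying it to (-2, -3): [-1·-2 + 0·-3, 0·-2 + -1·-3] = (2, 3).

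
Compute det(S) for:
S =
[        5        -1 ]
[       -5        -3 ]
det(S) = -20

For a 2×2 matrix [[a, b], [c, d]], det = a*d - b*c.
det(S) = (5)*(-3) - (-1)*(-5) = -15 - 5 = -20.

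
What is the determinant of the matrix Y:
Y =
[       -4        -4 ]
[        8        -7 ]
det(Y) = 60

For a 2×2 matrix [[a, b], [c, d]], det = a*d - b*c.
det(Y) = (-4)*(-7) - (-4)*(8) = 28 + 32 = 60.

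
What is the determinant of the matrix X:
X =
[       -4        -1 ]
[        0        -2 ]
det(X) = 8

For a 2×2 matrix [[a, b], [c, d]], det = a*d - b*c.
det(X) = (-4)*(-2) - (-1)*(0) = 8 - 0 = 8.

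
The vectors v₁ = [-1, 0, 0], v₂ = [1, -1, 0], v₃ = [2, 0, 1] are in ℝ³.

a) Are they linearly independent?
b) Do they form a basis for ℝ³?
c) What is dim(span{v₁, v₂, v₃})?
Yes independent, yes basis, dim = 3

Stack v₁, v₂, v₃ as rows of a 3×3 matrix.
[[-1, 0, 0]; [1, -1, 0]; [2, 0, 1]] is already lower triangular with nonzero diagonal entries (-1, -1, 1), so its determinant is the product of the diagonal entries, det = (-1)·(-1)·(1) = 1 ≠ 0, and the rows are linearly independent.
Three linearly independent vectors in ℝ³ form a basis for ℝ³, so dim(span{v₁,v₂,v₃}) = 3.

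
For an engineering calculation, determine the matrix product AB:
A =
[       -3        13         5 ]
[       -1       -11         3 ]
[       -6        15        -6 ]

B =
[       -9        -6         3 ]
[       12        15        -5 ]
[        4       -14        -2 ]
AB =
[      203       143       -84 ]
[     -111      -201        46 ]
[      210       345       -81 ]

Matrix multiplication: (AB)[i][j] = sum over k of A[i][k] * B[k][j].
  (AB)[0][0] = (-3)*(-9) + (13)*(12) + (5)*(4) = 203
  (AB)[0][1] = (-3)*(-6) + (13)*(15) + (5)*(-14) = 143
  (AB)[0][2] = (-3)*(3) + (13)*(-5) + (5)*(-2) = -84
  (AB)[1][0] = (-1)*(-9) + (-11)*(12) + (3)*(4) = -111
  (AB)[1][1] = (-1)*(-6) + (-11)*(15) + (3)*(-14) = -201
  (AB)[1][2] = (-1)*(3) + (-11)*(-5) + (3)*(-2) = 46
  (AB)[2][0] = (-6)*(-9) + (15)*(12) + (-6)*(4) = 210
  (AB)[2][1] = (-6)*(-6) + (15)*(15) + (-6)*(-14) = 345
  (AB)[2][2] = (-6)*(3) + (15)*(-5) + (-6)*(-2) = -81
AB =
[      203       143       -84 ]
[     -111      -201        46 ]
[      210       345       -81 ]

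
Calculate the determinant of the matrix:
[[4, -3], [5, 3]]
27

For a 2×2 matrix [[a, b], [c, d]], det = ad - bc
det = (4)(3) - (-3)(5) = 12 - -15 = 27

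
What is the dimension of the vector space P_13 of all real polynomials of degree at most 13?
Dimension = 14

A polynomial of degree at most 13 can be written as a₀ + a₁x + a₂x² + … + a_13x^13, with 14 free coefficients a₀, …, a_13.
The set {1, x, x², …, x^13} is a basis: it spans P_13 (every such polynomial is a linear combination of these) and is linearly independent (a polynomial is zero iff all its coefficients are zero).
Therefore dim(P_13) = 13 + 1 = 14.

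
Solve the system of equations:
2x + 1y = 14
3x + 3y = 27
x = 5, y = 4

Use elimination (row reduction):
Equation 1: 2x + 1y = 14.
Equation 2: 3x + 3y = 27.
Multiply Eq1 by 3 and Eq2 by 2: 6x + 3y = 42;  6x + 6y = 54.
Subtract: (3)y = 12, so y = 4.
Back-substitute into Eq1: 2x + 1*(4) = 14, so x = 5.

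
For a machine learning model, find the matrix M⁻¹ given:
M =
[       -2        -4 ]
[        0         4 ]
det(M) = -8
M⁻¹ =
[     -1/2      -1/2 ]
[        0       1/4 ]

For a 2×2 matrix M = [[a, b], [c, d]] with det(M) ≠ 0, M⁻¹ = (1/det(M)) * [[d, -b], [-c, a]].
det(M) = (-2)*(4) - (-4)*(0) = -8 - 0 = -8.
M⁻¹ = (1/-8) * [[4, 4], [0, -2]].
Dividing each entry by -8 and reducing:
M⁻¹ =
[     -1/2      -1/2 ]
[        0       1/4 ]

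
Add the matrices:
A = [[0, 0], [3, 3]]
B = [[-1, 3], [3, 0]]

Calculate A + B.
[[-1, 3], [6, 3]]

Add corresponding elements:
(0)+(-1)=-1
(0)+(3)=3
(3)+(3)=6
(3)+(0)=3
A + B = [[-1, 3], [6, 3]]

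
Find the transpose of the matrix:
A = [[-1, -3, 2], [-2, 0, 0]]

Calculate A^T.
[[-1, -2], [-3, 0], [2, 0]]

The transpose sends entry (i,j) to (j,i); rows become columns.
Row 0 of A: [-1, -3, 2] -> column 0 of A^T.
Row 1 of A: [-2, 0, 0] -> column 1 of A^T.
A^T = [[-1, -2], [-3, 0], [2, 0]]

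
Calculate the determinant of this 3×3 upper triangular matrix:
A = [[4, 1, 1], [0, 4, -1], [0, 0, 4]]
64

The determinant of a triangular matrix is the product of its diagonal entries (the off-diagonal entries above the diagonal do not affect it).
det(A) = (4) * (4) * (4) = 64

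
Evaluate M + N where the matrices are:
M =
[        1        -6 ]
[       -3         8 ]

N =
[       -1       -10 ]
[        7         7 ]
M + N =
[        0       -16 ]
[        4        15 ]

Matrix addition is elementwise: (M+N)[i][j] = M[i][j] + N[i][j].
  (M+N)[0][0] = (1) + (-1) = 0
  (M+N)[0][1] = (-6) + (-10) = -16
  (M+N)[1][0] = (-3) + (7) = 4
  (M+N)[1][1] = (8) + (7) = 15
M + N =
[        0       -16 ]
[        4        15 ]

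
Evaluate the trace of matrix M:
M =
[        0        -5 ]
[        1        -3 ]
tr(M) = 0 - 3 = -3

The trace of a square matrix is the sum of its diagonal entries.
Diagonal entries of M: M[0][0] = 0, M[1][1] = -3.
tr(M) = 0 - 3 = -3.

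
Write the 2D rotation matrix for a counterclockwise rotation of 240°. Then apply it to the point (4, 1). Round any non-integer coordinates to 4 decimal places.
R = [[-1/2, √3/2], [-√3/2, -1/2]]; R·(4, 1) = (-1.1340, -3.9641)

Rotation matrix formula: R(θ) = [[cos θ, -sin θ], [sin θ, cos θ]]
For θ = 240°:
cos(240°) = -1/2
sin(240°) = -√3/2
R = [[-1/2, √3/2], [-√3/2, -1/2]]
Apply to (4, 1): [-1/2·4 + (√3/2)·1, -√3/2·4 + -1/2·1] = (-1.1340, -3.9641)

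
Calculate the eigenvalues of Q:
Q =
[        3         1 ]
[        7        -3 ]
λ = -4, 4

Solve det(Q - λI) = 0. For a 2×2 matrix the characteristic equation is λ² - (trace)λ + det = 0.
trace(Q) = a + d = 3 - 3 = 0.
det(Q) = a*d - b*c = (3)*(-3) - (1)*(7) = -9 - 7 = -16.
Characteristic equation: λ² - (0)λ + (-16) = 0.
Discriminant = (0)² - 4*(-16) = 0 + 64 = 64.
λ = (0 ± √64) / 2 = (0 ± 8) / 2 = -4, 4.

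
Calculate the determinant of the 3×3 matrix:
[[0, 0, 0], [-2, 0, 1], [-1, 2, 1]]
0

Expansion along first row:
det = 0·det([[0,1],[2,1]]) - 0·det([[-2,1],[-1,1]]) + 0·det([[-2,0],[-1,2]])
    = 0·(0·1 - 1·2) - 0·(-2·1 - 1·-1) + 0·(-2·2 - 0·-1)
    = 0·-2 - 0·-1 + 0·-4
    = 0 + 0 + 0 = 0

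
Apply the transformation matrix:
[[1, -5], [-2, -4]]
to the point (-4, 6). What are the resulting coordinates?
(-34, -16)

Matrix multiplication:
[[1, -5], [-2, -4]] × [-4, 6]ᵀ
= [1×-4 + -5×6, -2×-4 + -4×6]ᵀ
= [-34.0000, -16.0000]ᵀ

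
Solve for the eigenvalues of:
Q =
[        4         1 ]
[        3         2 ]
λ = 1, 5

Solve det(Q - λI) = 0. For a 2×2 matrix the characteristic equation is λ² - (trace)λ + det = 0.
trace(Q) = a + d = 4 + 2 = 6.
det(Q) = a*d - b*c = (4)*(2) - (1)*(3) = 8 - 3 = 5.
Characteristic equation: λ² - (6)λ + (5) = 0.
Discriminant = (6)² - 4*(5) = 36 - 20 = 16.
λ = (6 ± √16) / 2 = (6 ± 4) / 2 = 1, 5.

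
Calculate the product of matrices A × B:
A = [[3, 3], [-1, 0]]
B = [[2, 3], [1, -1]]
[[9, 6], [-2, -3]]

Matrix multiplication:
C[0][0] = 3×2 + 3×1 = 9
C[0][1] = 3×3 + 3×-1 = 6
C[1][0] = -1×2 + 0×1 = -2
C[1][1] = -1×3 + 0×-1 = -3
Result: [[9, 6], [-2, -3]]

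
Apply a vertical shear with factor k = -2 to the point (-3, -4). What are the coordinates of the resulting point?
(-3, 2)

Shear matrix for vertical shear with factor k = -2:
[[1, 0], [-2, 1]]
Result: (-3, -4) → (-3, 2)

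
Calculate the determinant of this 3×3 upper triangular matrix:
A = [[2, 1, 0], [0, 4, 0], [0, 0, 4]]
32

The determinant of a triangular matrix is the product of its diagonal entries (the off-diagonal entries above the diagonal do not affect it).
det(A) = (2) * (4) * (4) = 32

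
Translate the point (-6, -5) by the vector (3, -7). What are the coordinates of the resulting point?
(-3, -12)

Translation by (3, -7):
x' = -6 + 3 = -3
y' = -5 + -7 = -12
Homogeneous matrix: [[1, 0, 3], [0, 1, -7], [0, 0, 1]]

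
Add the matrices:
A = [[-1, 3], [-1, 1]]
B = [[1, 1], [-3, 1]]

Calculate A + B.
[[0, 4], [-4, 2]]

Add corresponding elements:
(-1)+(1)=0
(3)+(1)=4
(-1)+(-3)=-4
(1)+(1)=2
A + B = [[0, 4], [-4, 2]]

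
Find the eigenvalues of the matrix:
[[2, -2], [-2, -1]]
λ = -2 and λ = 3

Characteristic equation: det(A - λI) = 0
λ² - (trace)λ + (det) = 0
λ² - (1)λ + (-6) = 0
λ² - 1λ - 6 = 0
Solving: λ = -2, 3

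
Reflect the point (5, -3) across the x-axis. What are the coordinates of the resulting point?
(5, 3)

Reflection across x-axis: (5, -3) → (5, 3)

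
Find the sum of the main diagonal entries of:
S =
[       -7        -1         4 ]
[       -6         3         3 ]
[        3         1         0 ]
tr(S) = -7 + 3 + 0 = -4

The trace of a square matrix is the sum of its diagonal entries.
Diagonal entries of S: S[0][0] = -7, S[1][1] = 3, S[2][2] = 0.
tr(S) = -7 + 3 + 0 = -4.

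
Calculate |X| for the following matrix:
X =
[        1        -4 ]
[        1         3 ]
det(X) = 7

For a 2×2 matrix [[a, b], [c, d]], det = a*d - b*c.
det(X) = (1)*(3) - (-4)*(1) = 3 + 4 = 7.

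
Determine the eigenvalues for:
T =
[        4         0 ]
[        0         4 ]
λ = 4, 4

Solve det(T - λI) = 0. For a 2×2 matrix the characteristic equation is λ² - (trace)λ + det = 0.
trace(T) = a + d = 4 + 4 = 8.
det(T) = a*d - b*c = (4)*(4) - (0)*(0) = 16 - 0 = 16.
Characteristic equation: λ² - (8)λ + (16) = 0.
Discriminant = (8)² - 4*(16) = 64 - 64 = 0.
λ = (8 ± √0) / 2 = (8 ± 0) / 2 = 4, 4.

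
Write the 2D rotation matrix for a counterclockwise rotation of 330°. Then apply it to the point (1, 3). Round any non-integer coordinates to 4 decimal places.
R = [[√3/2, 1/2], [-1/2, √3/2]]; R·(1, 3) = (2.3660, 2.0981)

Rotation matrix formula: R(θ) = [[cos θ, -sin θ], [sin θ, cos θ]]
For θ = 330°:
cos(330°) = √3/2
sin(330°) = -1/2
R = [[√3/2, 1/2], [-1/2, √3/2]]
Apply to (1, 3): [√3/2·1 + (1/2)·3, -1/2·1 + √3/2·3] = (2.3660, 2.0981)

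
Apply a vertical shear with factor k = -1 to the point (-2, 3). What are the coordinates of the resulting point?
(-2, 5)

Shear matrix for vertical shear with factor k = -1:
[[1, 0], [-1, 1]]
Result: (-2, 3) → (-2, 5)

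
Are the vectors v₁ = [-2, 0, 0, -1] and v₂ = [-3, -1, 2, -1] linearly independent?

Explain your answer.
Yes, linearly independent

Two vectors are linearly dependent iff one is a scalar multiple of the other.
No single scalar k satisfies v₂ = k·v₁ (the ratios of corresponding entries disagree), so v₁ and v₂ are linearly independent.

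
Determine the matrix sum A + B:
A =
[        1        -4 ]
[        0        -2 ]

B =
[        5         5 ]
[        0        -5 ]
A + B =
[        6         1 ]
[        0        -7 ]

Matrix addition is elementwise: (A+B)[i][j] = A[i][j] + B[i][j].
  (A+B)[0][0] = (1) + (5) = 6
  (A+B)[0][1] = (-4) + (5) = 1
  (A+B)[1][0] = (0) + (0) = 0
  (A+B)[1][1] = (-2) + (-5) = -7
A + B =
[        6         1 ]
[        0        -7 ]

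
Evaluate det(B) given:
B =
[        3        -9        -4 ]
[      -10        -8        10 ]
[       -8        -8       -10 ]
det(B) = 2036

Expand along row 0 (cofactor expansion): det(B) = a*(e*i - f*h) - b*(d*i - f*g) + c*(d*h - e*g), where the 3×3 is [[a, b, c], [d, e, f], [g, h, i]].
Minor M_00 = (-8)*(-10) - (10)*(-8) = 80 + 80 = 160.
Minor M_01 = (-10)*(-10) - (10)*(-8) = 100 + 80 = 180.
Minor M_02 = (-10)*(-8) - (-8)*(-8) = 80 - 64 = 16.
det(B) = (3)*(160) - (-9)*(180) + (-4)*(16) = 480 + 1620 - 64 = 2036.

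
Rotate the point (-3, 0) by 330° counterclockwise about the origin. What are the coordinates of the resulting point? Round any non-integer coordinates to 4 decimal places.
(-2.5981, 1.5000)

Rotation matrix R(θ) = [[cos θ, -sin θ], [sin θ, cos θ]]; for θ = 330°:
R = [[√3/2, 1/2], [-1/2, √3/2]]
Result: R × [-3, 0]ᵀ = [√3/2·-3 + (1/2)·0, -1/2·-3 + (√3/2)·0]ᵀ = (-2.5981, 1.5000)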